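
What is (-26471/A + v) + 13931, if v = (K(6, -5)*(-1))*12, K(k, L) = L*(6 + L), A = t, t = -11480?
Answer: 160643151/11480 ≈ 13993.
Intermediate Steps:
A = -11480
v = 60 (v = (-5*(6 - 5)*(-1))*12 = (-5*1*(-1))*12 = -5*(-1)*12 = 5*12 = 60)
(-26471/A + v) + 13931 = (-26471/(-11480) + 60) + 13931 = (-26471*(-1/11480) + 60) + 13931 = (26471/11480 + 60) + 13931 = 715271/11480 + 13931 = 160643151/11480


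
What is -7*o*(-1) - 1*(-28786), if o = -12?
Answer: 28702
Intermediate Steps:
-7*o*(-1) - 1*(-28786) = -7*(-12)*(-1) - 1*(-28786) = 84*(-1) + 28786 = -84 + 28786 = 28702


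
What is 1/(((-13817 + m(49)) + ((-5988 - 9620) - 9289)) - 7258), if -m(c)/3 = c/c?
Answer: -1/45975 ≈ -2.1751e-5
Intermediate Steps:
m(c) = -3 (m(c) = -3*c/c = -3*1 = -3)
1/(((-13817 + m(49)) + ((-5988 - 9620) - 9289)) - 7258) = 1/(((-13817 - 3) + ((-5988 - 9620) - 9289)) - 7258) = 1/((-13820 + (-15608 - 9289)) - 7258) = 1/((-13820 - 24897) - 7258) = 1/(-38717 - 7258) = 1/(-45975) = -1/45975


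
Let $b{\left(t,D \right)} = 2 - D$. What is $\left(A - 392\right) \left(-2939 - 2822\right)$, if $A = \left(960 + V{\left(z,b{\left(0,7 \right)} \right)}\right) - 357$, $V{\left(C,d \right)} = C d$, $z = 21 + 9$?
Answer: $-351421$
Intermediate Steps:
$z = 30$
$A = 453$ ($A = \left(960 + 30 \left(2 - 7\right)\right) - 357 = \left(960 + 30 \left(-5\right)\right) - 357 = \left(960 - 150\right) - 357 = 810 - 357 = 453$)
$\left(A - 392\right) \left(-2939 - 2822\right) = \left(453 - 392\right) \left(-2939 - 2822\right) = 61 \left(-5761\right) = -351421$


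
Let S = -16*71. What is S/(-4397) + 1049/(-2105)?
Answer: -2221173/9255685 ≈ -0.23998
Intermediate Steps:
S = -1136
S/(-4397) + 1049/(-2105) = -1136/(-4397) + 1049/(-2105) = -1136*(-1/4397) + 1049*(-1/2105) = 1136/4397 - 1049/2105 = -2221173/9255685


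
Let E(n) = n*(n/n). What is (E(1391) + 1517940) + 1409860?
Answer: 2929191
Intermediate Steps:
E(n) = n (E(n) = n*1 = n)
(E(1391) + 1517940) + 1409860 = (1391 + 1517940) + 1409860 = 1519331 + 1409860 = 2929191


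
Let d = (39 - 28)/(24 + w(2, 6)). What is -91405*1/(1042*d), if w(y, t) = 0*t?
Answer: -1096860/5731 ≈ -191.39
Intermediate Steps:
w(y, t) = 0
d = 11/24 (d = (39 - 28)/(24 + 0) = 11/24 ≈ 0.45833)
-91405*1/(1042*d) = -91405/((11/24)*1042) = -91405/5731/12 = -91405*12/5731 = -1096860/5731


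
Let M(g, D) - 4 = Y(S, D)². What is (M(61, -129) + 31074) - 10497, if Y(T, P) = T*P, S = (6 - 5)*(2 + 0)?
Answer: 87145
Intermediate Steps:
S = 2 (S = 1*2 = 2)
Y(T, P) = P*T
M(g, D) = 4 + 4*D² (M(g, D) = 4 + (D*2)² = 4 + (2*D)² = 4 + 4*D²)
(M(61, -129) + 31074) - 10497 = ((4 + 4*(-129)²) + 31074) - 10497 = ((4 + 4*16641) + 31074) - 10497 = ((4 + 66564) + 31074) - 10497 = (66568 + 31074) - 10497 = 97642 - 10497 = 87145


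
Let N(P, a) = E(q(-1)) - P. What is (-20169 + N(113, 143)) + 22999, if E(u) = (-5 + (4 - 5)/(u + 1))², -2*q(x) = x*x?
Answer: 2766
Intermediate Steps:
q(x) = -x²/2 (q(x) = -x*x/2 = -x²/2)
E(u) = (-5 - 1/(1 + u))²
N(P, a) = 49 - P (N(P, a) = (6 + 5*(-½*(-1)²))²/(1 - ½*(-1)²)² - P = (6 + 5*(-½*1))²/(1 - ½*1)² - P = (6 + 5*(-½))²/(1 - ½)² - P = (6 - 5/2)²/2⁻² - P = 4*(7/2)² - P = 4*(49/4) - P = 49 - P)
(-20169 + N(113, 143)) + 22999 = (-20169 + (49 - 1*113)) + 22999 = (-20169 + (49 - 113)) + 22999 = (-20169 - 64) + 22999 = -20233 + 22999 = 2766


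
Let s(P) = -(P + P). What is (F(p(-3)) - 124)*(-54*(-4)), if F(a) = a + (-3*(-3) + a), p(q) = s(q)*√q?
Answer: -24840 + 2592*I*√3 ≈ -24840.0 + 4489.5*I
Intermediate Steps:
s(P) = -2*P
p(q) = -2*q^(3/2) (p(q) = (-2*q)*√q = -2*q^(3/2))
F(a) = 9 + 2*a (F(a) = a + (9 + a) = 9 + 2*a)
(F(p(-3)) - 124)*(-54*(-4)) = ((9 + 2*(-(-6)*I*√3)) - 124)*(-54*(-4)) = ((9 + 2*(-(-6)*I*√3)) - 124)*216 = ((9 + 2*(6*I*√3)) - 124)*216 = ((9 + 12*I*√3) - 124)*216 = (-115 + 12*I*√3)*216 = -24840 + 2592*I*√3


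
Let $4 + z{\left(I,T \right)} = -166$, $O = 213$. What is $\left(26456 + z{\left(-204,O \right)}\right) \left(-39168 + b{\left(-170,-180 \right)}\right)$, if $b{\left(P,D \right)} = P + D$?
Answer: $-1038770148$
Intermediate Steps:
$z{\left(I,T \right)} = -170$ ($z{\left(I,T \right)} = -4 - 166 = -170$)
$b{\left(P,D \right)} = D + P$
$\left(26456 + z{\left(-204,O \right)}\right) \left(-39168 + b{\left(-170,-180 \right)}\right) = \left(26456 - 170\right) \left(-39168 - 350\right) = 26286 \left(-39168 - 350\right) = 26286 \left(-39518\right) = -1038770148$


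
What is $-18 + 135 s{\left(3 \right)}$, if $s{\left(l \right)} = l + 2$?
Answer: $657$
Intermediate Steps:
$s{\left(l \right)} = 2 + l$
$-18 + 135 s{\left(3 \right)} = -18 + 135 \left(2 + 3\right) = -18 + 135 \cdot 5 = -18 + 675 = 657$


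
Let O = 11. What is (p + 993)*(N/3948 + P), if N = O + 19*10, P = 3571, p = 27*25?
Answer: 1959692751/329 ≈ 5.9565e+6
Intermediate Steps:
p = 675
N = 201 (N = 11 + 19*10 = 11 + 190 = 201)
(p + 993)*(N/3948 + P) = (675 + 993)*(201/3948 + 3571) = 1668*(201*(1/3948) + 3571) = 1668*(67/1316 + 3571) = 1668*(4699503/1316) = 1959692751/329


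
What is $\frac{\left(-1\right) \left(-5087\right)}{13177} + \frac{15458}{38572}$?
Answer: $\frac{199952915}{254131622} \approx 0.78681$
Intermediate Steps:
$\frac{\left(-1\right) \left(-5087\right)}{13177} + \frac{15458}{38572} = 5087 \cdot \frac{1}{13177} + 15458 \cdot \frac{1}{38572} = \frac{5087}{13177} + \frac{7729}{19286} = \frac{199952915}{254131622}$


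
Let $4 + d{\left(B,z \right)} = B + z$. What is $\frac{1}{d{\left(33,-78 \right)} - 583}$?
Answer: $- \frac{1}{632} \approx -0.0015823$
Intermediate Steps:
$d{\left(B,z \right)} = -4 + B + z$ ($d{\left(B,z \right)} = -4 + \left(B + z\right) = -4 + B + z$)
$\frac{1}{d{\left(33,-78 \right)} - 583} = \frac{1}{\left(-4 + 33 - 78\right) - 583} = \frac{1}{-49 - 583} = \frac{1}{-632} = - \frac{1}{632}$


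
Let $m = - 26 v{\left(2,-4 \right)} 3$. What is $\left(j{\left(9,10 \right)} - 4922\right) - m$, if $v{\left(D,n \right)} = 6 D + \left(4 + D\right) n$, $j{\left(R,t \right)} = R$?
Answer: $-5849$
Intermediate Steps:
$v{\left(D,n \right)} = 6 D + n \left(4 + D\right)$
$m = 936$ ($m = - 26 \left(4 \left(-4\right) + 6 \cdot 2 + 2 \left(-4\right)\right) 3 = - 26 \left(-16 + 12 - 8\right) 3 = \left(-26\right) \left(-12\right) 3 = 312 \cdot 3 = 936$)
$\left(j{\left(9,10 \right)} - 4922\right) - m = \left(9 - 4922\right) - 936 = -4913 - 936 = -5849$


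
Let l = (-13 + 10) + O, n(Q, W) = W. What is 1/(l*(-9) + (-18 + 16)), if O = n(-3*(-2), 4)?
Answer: -1/11 ≈ -0.090909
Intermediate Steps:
O = 4
l = 1 (l = (-13 + 10) + 4 = -3 + 4 = 1)
1/(l*(-9) + (-18 + 16)) = 1/(1*(-9) + (-18 + 16)) = 1/(-9 - 2) = 1/(-11) = -1/11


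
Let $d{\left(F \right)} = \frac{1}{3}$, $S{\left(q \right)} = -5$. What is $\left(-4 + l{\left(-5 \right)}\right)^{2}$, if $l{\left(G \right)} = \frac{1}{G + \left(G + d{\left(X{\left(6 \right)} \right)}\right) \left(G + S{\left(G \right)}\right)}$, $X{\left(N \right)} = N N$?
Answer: $\frac{247009}{15625} \approx 15.809$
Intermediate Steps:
$X{\left(N \right)} = N^{2}$
$d{\left(F \right)} = \frac{1}{3}$
$l{\left(G \right)} = \frac{1}{G + \left(-5 + G\right) \left(\frac{1}{3} + G\right)}$ ($l{\left(G \right)} = \frac{1}{G + \left(G + \frac{1}{3}\right) \left(G - 5\right)} = \frac{1}{G + \left(\frac{1}{3} + G\right) \left(-5 + G\right)} = \frac{1}{G + \left(-5 + G\right) \left(\frac{1}{3} + G\right)}$)
$\left(-4 + l{\left(-5 \right)}\right)^{2} = \left(-4 + \frac{3}{-5 - -55 + 3 \left(-5\right)^{2}}\right)^{2} = \left(-4 + \frac{3}{-5 + 55 + 3 \cdot 25}\right)^{2} = \left(-4 + \frac{3}{-5 + 55 + 75}\right)^{2} = \left(-4 + \frac{3}{125}\right)^{2} = \left(- \frac{497}{125}\right)^{2} = \frac{247009}{15625}$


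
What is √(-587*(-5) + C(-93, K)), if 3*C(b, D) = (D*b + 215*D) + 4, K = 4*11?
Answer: √42531/3 ≈ 68.744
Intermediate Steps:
K = 44
C(b, D) = 4/3 + 215*D/3 + D*b/3 (C(b, D) = ((D*b + 215*D) + 4)/3 = ((215*D + D*b) + 4)/3 = (4 + 215*D + D*b)/3 = 4/3 + 215*D/3 + D*b/3)
√(-587*(-5) + C(-93, K)) = √(-587*(-5) + (4/3 + (215/3)*44 + (⅓)*44*(-93))) = √(2935 + (4/3 + 9460/3 - 1364)) = √(2935 + 5372/3) = √(14177/3) = √42531/3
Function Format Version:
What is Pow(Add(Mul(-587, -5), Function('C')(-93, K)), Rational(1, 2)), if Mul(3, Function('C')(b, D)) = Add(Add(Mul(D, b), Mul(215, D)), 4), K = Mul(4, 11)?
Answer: Mul(Rational(1, 3), Pow(42531, Rational(1, 2))) ≈ 68.744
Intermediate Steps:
K = 44
Function('C')(b, D) = Add(Rational(4, 3), Mul(Rational(215, 3), D), Mul(Rational(1, 3), D, b)) (Function('C')(b, D) = Mul(Rational(1, 3), Add(Add(Mul(D, b), Mul(215, D)), 4)) = Mul(Rational(1, 3), Add(Add(Mul(215, D), Mul(D, b)), 4)) = Mul(Rational(1, 3), Add(4, Mul(215, D), Mul(D, b))) = Add(Rational(4, 3), Mul(Rational(215, 3), D), Mul(Rational(1, 3), D, b)))
Pow(Add(Mul(-587, -5), Function('C')(-93, K)), Rational(1, 2)) = Pow(Add(Mul(-587, -5), Add(Rational(4, 3), Mul(Rational(215, 3), 44), Mul(Rational(1, 3), 44, -93))), Rational(1, 2)) = Pow(Add(2935, Add(Rational(4, 3), Rational(9460, 3), -1364)), Rational(1, 2)) = Pow(Add(2935, Rational(5372, 3)), Rational(1, 2)) = Pow(Rational(14177, 3), Rational(1, 2)) = Mul(Rational(1, 3), Pow(42531, Rational(1, 2)))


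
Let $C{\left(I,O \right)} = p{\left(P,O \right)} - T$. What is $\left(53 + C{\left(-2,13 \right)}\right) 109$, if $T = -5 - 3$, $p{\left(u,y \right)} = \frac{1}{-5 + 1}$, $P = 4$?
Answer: $\frac{26487}{4} \approx 6621.8$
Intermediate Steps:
$p{\left(u,y \right)} = - \frac{1}{4}$ ($p{\left(u,y \right)} = \frac{1}{-4} = - \frac{1}{4}$)
$T = -8$ ($T = -5 - 3 = -8$)
$C{\left(I,O \right)} = \frac{31}{4}$ ($C{\left(I,O \right)} = - \frac{1}{4} - -8 = - \frac{1}{4} + 8 = \frac{31}{4}$)
$\left(53 + C{\left(-2,13 \right)}\right) 109 = \left(53 + \frac{31}{4}\right) 109 = \frac{243}{4} \cdot 109 = \frac{26487}{4}$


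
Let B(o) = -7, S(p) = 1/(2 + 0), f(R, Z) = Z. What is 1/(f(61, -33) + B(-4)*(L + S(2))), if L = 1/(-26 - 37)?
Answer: -18/655 ≈ -0.027481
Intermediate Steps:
S(p) = ½ (S(p) = 1/2 = ½)
L = -1/63 (L = 1/(-63) = -1/63 ≈ -0.015873)
1/(f(61, -33) + B(-4)*(L + S(2))) = 1/(-33 - 7*(-1/63 + ½)) = 1/(-33 - 7*61/126) = 1/(-33 - 61/18) = 1/(-655/18) = -18/655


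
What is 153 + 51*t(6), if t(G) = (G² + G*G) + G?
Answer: 4131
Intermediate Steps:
t(G) = G + 2*G² (t(G) = (G² + G²) + G = 2*G² + G = G + 2*G²)
153 + 51*t(6) = 153 + 51*(6*(1 + 2*6)) = 153 + 51*(6*(1 + 12)) = 153 + 51*(6*13) = 153 + 51*78 = 153 + 3978 = 4131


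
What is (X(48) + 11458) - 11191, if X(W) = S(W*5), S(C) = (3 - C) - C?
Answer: -210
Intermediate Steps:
S(C) = 3 - 2*C
X(W) = 3 - 10*W (X(W) = 3 - 2*W*5 = 3 - 10*W)
(X(48) + 11458) - 11191 = ((3 - 10*48) + 11458) - 11191 = ((3 - 480) + 11458) - 11191 = (-477 + 11458) - 11191 = 10981 - 11191 = -210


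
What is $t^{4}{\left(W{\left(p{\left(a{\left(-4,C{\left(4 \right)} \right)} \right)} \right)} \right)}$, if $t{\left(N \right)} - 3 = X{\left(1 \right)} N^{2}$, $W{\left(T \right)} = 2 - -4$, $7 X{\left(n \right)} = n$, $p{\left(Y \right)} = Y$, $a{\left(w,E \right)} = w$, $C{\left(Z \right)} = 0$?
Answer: $\frac{10556001}{2401} \approx 4396.5$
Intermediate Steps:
$X{\left(n \right)} = \frac{n}{7}$
$W{\left(T \right)} = 6$ ($W{\left(T \right)} = 2 + 4 = 6$)
$t{\left(N \right)} = 3 + \frac{N^{2}}{7}$ ($t{\left(N \right)} = 3 + \frac{1}{7} \cdot 1 N^{2} = 3 + \frac{N^{2}}{7}$)
$t^{4}{\left(W{\left(p{\left(a{\left(-4,C{\left(4 \right)} \right)} \right)} \right)} \right)} = \left(3 + \frac{6^{2}}{7}\right)^{4} = \left(3 + \frac{1}{7} \cdot 36\right)^{4} = \left(3 + \frac{36}{7}\right)^{4} = \left(\frac{57}{7}\right)^{4} = \frac{10556001}{2401}$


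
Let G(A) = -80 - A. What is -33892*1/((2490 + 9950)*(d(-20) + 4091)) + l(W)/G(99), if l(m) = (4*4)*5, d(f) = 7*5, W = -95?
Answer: -1028065467/2296902940 ≈ -0.44759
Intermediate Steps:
d(f) = 35
l(m) = 80 (l(m) = 16*5 = 80)
-33892*1/((2490 + 9950)*(d(-20) + 4091)) + l(W)/G(99) = -33892*1/((35 + 4091)*(2490 + 9950)) + 80/(-80 - 1*99) = -33892/(12440*4126) + 80/(-80 - 99) = -33892/51327440 + 80/(-179) = -33892*1/51327440 + 80*(-1/179) = -8473/12831860 - 80/179 = -1028065467/2296902940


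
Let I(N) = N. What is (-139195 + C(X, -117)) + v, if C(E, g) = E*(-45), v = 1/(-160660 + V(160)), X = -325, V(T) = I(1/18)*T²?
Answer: -178526249809/1433140 ≈ -1.2457e+5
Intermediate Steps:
V(T) = T²/18
v = -9/1433140 (v = 1/(-160660 + (1/18)*160²) = 1/(-160660 + (1/18)*25600) = 1/(-160660 + 12800/9) = 1/(-1433140/9) = -9/1433140 ≈ -6.2799e-6)
C(E, g) = -45*E
(-139195 + C(X, -117)) + v = (-139195 - 45*(-325)) - 9/1433140 = (-139195 + 14625) - 9/1433140 = -124570 - 9/1433140 = -178526249809/1433140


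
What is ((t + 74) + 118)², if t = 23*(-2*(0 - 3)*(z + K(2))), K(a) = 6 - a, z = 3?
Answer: 1340964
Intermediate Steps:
t = 966 (t = 23*(-2*(0 - 3)*(3 + (6 - 1*2))) = 23*(-(-6)*(3 + (6 - 2))) = 23*(-(-6)*(3 + 4)) = 23*(-(-6)*7) = 23*(-2*(-21)) = 23*42 = 966)
((t + 74) + 118)² = ((966 + 74) + 118)² = (1040 + 118)² = 1158² = 1340964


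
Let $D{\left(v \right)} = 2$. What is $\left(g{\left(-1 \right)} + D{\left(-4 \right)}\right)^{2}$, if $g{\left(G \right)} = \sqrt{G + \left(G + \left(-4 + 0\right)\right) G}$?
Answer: $16$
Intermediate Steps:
$g{\left(G \right)} = \sqrt{G + G \left(-4 + G\right)}$ ($g{\left(G \right)} = \sqrt{G + \left(G - 4\right) G} = \sqrt{G + \left(-4 + G\right) G} = \sqrt{G + G \left(-4 + G\right)}$)
$\left(g{\left(-1 \right)} + D{\left(-4 \right)}\right)^{2} = \left(\sqrt{- (-3 - 1)} + 2\right)^{2} = \left(\sqrt{\left(-1\right) \left(-4\right)} + 2\right)^{2} = \left(\sqrt{4} + 2\right)^{2} = \left(2 + 2\right)^{2} = 4^{2} = 16$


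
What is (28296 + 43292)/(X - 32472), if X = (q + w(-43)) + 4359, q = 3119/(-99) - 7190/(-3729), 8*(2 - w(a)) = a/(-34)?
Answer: -217832548032/85628429489 ≈ -2.5439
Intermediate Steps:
w(a) = 2 + a/272 (w(a) = 2 - a/(8*(-34)) = 2 - a*(-1)/(8*34) = 2 - (-1)*a/272 = 2 + a/272)
q = -330877/11187 (q = 3119*(-1/99) - 7190*(-1/3729) = -3119/99 + 7190/3729 = -330877/11187 ≈ -29.577)
X = 13179450319/3042864 (X = (-330877/11187 + (2 + (1/272)*(-43))) + 4359 = (-330877/11187 + (2 - 43/272)) + 4359 = (-330877/11187 + 501/272) + 4359 = -84393857/3042864 + 4359 = 13179450319/3042864 ≈ 4331.3)
(28296 + 43292)/(X - 32472) = (28296 + 43292)/(13179450319/3042864 - 32472) = 71588/(-85628429489/3042864) = 71588*(-3042864/85628429489) = -217832548032/85628429489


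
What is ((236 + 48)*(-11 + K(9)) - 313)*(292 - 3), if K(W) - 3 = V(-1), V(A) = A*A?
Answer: -664989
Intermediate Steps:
V(A) = A**2
K(W) = 4 (K(W) = 3 + (-1)**2 = 3 + 1 = 4)
((236 + 48)*(-11 + K(9)) - 313)*(292 - 3) = ((236 + 48)*(-11 + 4) - 313)*(292 - 3) = (284*(-7) - 313)*289 = (-1988 - 313)*289 = -2301*289 = -664989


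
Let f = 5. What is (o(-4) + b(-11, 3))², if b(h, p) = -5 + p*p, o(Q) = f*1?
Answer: 81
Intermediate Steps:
o(Q) = 5 (o(Q) = 5*1 = 5)
b(h, p) = -5 + p²
(o(-4) + b(-11, 3))² = (5 + (-5 + 3²))² = (5 + (-5 + 9))² = (5 + 4)² = 9² = 81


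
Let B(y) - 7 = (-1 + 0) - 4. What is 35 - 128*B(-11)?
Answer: -221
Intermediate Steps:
B(y) = 2 (B(y) = 7 + ((-1 + 0) - 4) = 7 + (-1 - 4) = 7 - 5 = 2)
35 - 128*B(-11) = 35 - 128*2 = 35 - 256 = -221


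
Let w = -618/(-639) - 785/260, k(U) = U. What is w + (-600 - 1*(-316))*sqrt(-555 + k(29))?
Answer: -22729/11076 - 284*I*sqrt(526) ≈ -2.0521 - 6513.5*I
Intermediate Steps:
w = -22729/11076 (w = -618*(-1/639) - 785*1/260 = 206/213 - 157/52 = -22729/11076 ≈ -2.0521)
w + (-600 - 1*(-316))*sqrt(-555 + k(29)) = -22729/11076 + (-600 - 1*(-316))*sqrt(-555 + 29) = -22729/11076 + (-600 + 316)*sqrt(-526) = -22729/11076 - 284*I*sqrt(526)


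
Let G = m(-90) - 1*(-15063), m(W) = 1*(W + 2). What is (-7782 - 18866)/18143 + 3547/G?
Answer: -334700579/271691425 ≈ -1.2319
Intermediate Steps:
m(W) = 2 + W (m(W) = 1*(2 + W) = 2 + W)
G = 14975 (G = (2 - 90) - 1*(-15063) = -88 + 15063 = 14975)
(-7782 - 18866)/18143 + 3547/G = (-7782 - 18866)/18143 + 3547/14975 = -26648*1/18143 + 3547*(1/14975) = -26648/18143 + 3547/14975 = -334700579/271691425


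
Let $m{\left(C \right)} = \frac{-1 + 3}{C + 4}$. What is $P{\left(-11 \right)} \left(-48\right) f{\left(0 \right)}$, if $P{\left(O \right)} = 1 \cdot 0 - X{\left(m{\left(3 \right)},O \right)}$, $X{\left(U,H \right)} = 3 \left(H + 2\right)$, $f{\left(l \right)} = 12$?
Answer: $-15552$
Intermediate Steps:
$m{\left(C \right)} = \frac{2}{4 + C}$
$X{\left(U,H \right)} = 6 + 3 H$ ($X{\left(U,H \right)} = 3 \left(2 + H\right) = 6 + 3 H$)
$P{\left(O \right)} = -6 - 3 O$ ($P{\left(O \right)} = 1 \cdot 0 - \left(6 + 3 O\right) = 0 - \left(6 + 3 O\right) = -6 - 3 O$)
$P{\left(-11 \right)} \left(-48\right) f{\left(0 \right)} = \left(-6 - -33\right) \left(-48\right) 12 = \left(-6 + 33\right) \left(-48\right) 12 = 27 \left(-48\right) 12 = \left(-1296\right) 12 = -15552$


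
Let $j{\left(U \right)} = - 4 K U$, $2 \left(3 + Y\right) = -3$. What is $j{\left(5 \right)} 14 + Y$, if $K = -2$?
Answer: $\frac{1111}{2} \approx 555.5$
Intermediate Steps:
$Y = - \frac{9}{2}$ ($Y = -3 + \frac{1}{2} \left(-3\right) = -3 - \frac{3}{2} = - \frac{9}{2} \approx -4.5$)
$j{\left(U \right)} = 8 U$ ($j{\left(U \right)} = \left(-4\right) \left(-2\right) U = 8 U$)
$j{\left(5 \right)} 14 + Y = 8 \cdot 5 \cdot 14 - \frac{9}{2} = 40 \cdot 14 - \frac{9}{2} = 560 - \frac{9}{2} = \frac{1111}{2}$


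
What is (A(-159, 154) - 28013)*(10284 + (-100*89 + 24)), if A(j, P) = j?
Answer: -39666176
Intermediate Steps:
(A(-159, 154) - 28013)*(10284 + (-100*89 + 24)) = (-159 - 28013)*(10284 + (-100*89 + 24)) = -28172*(10284 + (-8900 + 24)) = -28172*(10284 - 8876) = -28172*1408 = -39666176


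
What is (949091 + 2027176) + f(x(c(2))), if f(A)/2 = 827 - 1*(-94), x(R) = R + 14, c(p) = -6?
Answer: 2978109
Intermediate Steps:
x(R) = 14 + R
f(A) = 1842 (f(A) = 2*(827 - 1*(-94)) = 2*(827 + 94) = 2*921 = 1842)
(949091 + 2027176) + f(x(c(2))) = (949091 + 2027176) + 1842 = 2976267 + 1842 = 2978109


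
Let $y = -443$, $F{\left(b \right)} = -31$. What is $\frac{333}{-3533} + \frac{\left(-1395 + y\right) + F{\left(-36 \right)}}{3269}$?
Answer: $- \frac{1098822}{1649911} \approx -0.66599$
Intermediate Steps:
$\frac{333}{-3533} + \frac{\left(-1395 + y\right) + F{\left(-36 \right)}}{3269} = \frac{333}{-3533} + \frac{\left(-1395 - 443\right) - 31}{3269} = 333 \left(- \frac{1}{3533}\right) + \left(-1838 - 31\right) \frac{1}{3269} = - \frac{333}{3533} - \frac{267}{467} = - \frac{1098822}{1649911}$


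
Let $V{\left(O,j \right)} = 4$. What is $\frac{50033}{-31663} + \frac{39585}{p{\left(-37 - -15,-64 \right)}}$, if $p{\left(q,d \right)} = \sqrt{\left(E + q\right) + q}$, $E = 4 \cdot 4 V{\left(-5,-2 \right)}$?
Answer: $- \frac{50033}{31663} + \frac{7917 \sqrt{5}}{2} \approx 8849.9$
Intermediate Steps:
$E = 64$ ($E = 4 \cdot 4 \cdot 4 = 16 \cdot 4 = 64$)
$p{\left(q,d \right)} = \sqrt{64 + 2 q}$ ($p{\left(q,d \right)} = \sqrt{\left(64 + q\right) + q} = \sqrt{64 + 2 q}$)
$\frac{50033}{-31663} + \frac{39585}{p{\left(-37 - -15,-64 \right)}} = \frac{50033}{-31663} + \frac{39585}{\sqrt{64 + 2 \left(-37 - -15\right)}} = 50033 \left(- \frac{1}{31663}\right) + \frac{39585}{\sqrt{64 + 2 \left(-37 + 15\right)}} = - \frac{50033}{31663} + \frac{39585}{\sqrt{64 + 2 \left(-22\right)}} = - \frac{50033}{31663} + \frac{39585}{\sqrt{64 - 44}} = - \frac{50033}{31663} + \frac{39585}{\sqrt{20}} = - \frac{50033}{31663} + \frac{39585}{2 \sqrt{5}} = - \frac{50033}{31663} + 39585 \frac{\sqrt{5}}{10} = - \frac{50033}{31663} + \frac{7917 \sqrt{5}}{2}$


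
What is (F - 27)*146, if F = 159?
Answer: 19272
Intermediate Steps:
(F - 27)*146 = (159 - 27)*146 = 132*146 = 19272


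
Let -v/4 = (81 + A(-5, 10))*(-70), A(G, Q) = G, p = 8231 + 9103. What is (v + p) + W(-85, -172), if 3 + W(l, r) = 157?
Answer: 38768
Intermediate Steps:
p = 17334
W(l, r) = 154 (W(l, r) = -3 + 157 = 154)
v = 21280 (v = -4*(81 - 5)*(-70) = -304*(-70) = -4*(-5320) = 21280)
(v + p) + W(-85, -172) = (21280 + 17334) + 154 = 38614 + 154 = 38768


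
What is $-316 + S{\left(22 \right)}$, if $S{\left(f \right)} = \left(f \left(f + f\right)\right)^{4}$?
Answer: $878013976260$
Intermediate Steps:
$S{\left(f \right)} = 16 f^{8}$ ($S{\left(f \right)} = \left(f 2 f\right)^{4} = \left(2 f^{2}\right)^{4} = 16 f^{8}$)
$-316 + S{\left(22 \right)} = -316 + 16 \cdot 22^{8} = -316 + 16 \cdot 54875873536 = -316 + 878013976576 = 878013976260$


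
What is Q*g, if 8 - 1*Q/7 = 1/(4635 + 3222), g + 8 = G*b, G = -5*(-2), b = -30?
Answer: -135515380/7857 ≈ -17248.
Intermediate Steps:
G = 10
g = -308 (g = -8 + 10*(-30) = -8 - 300 = -308)
Q = 439985/7857 (Q = 56 - 7/(4635 + 3222) = 56 - 7/7857 = 439985/7857 ≈ 55.999)
Q*g = (439985/7857)*(-308) = -135515380/7857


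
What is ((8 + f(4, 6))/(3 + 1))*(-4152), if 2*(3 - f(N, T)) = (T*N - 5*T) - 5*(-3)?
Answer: -6747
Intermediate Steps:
f(N, T) = -9/2 + 5*T/2 - N*T/2 (f(N, T) = 3 - ((T*N - 5*T) - 5*(-3))/2 = 3 - ((N*T - 5*T) + 15)/2 = 3 - ((-5*T + N*T) + 15)/2 = 3 - (15 - 5*T + N*T)/2 = 3 + (-15/2 + 5*T/2 - N*T/2) = -9/2 + 5*T/2 - N*T/2)
((8 + f(4, 6))/(3 + 1))*(-4152) = ((8 + (-9/2 + (5/2)*6 - ½*4*6))/(3 + 1))*(-4152) = ((8 + (-9/2 + 15 - 12))/4)*(-4152) = ((8 - 3/2)*(¼))*(-4152) = ((13/2)*(¼))*(-4152) = (13/8)*(-4152) = -6747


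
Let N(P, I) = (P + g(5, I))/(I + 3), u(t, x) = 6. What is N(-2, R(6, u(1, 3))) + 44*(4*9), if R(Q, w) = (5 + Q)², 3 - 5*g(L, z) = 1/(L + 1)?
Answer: 5892437/3720 ≈ 1584.0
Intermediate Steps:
g(L, z) = ⅗ - 1/(5*(1 + L)) (g(L, z) = ⅗ - 1/(5*(L + 1)) = ⅗ - 1/(5*(1 + L)))
N(P, I) = (17/30 + P)/(3 + I) (N(P, I) = (P + (2 + 3*5)/(5*(1 + 5)))/(I + 3) = (P + (⅕)*(2 + 15)/6)/(3 + I) = (P + (⅕)*(⅙)*17)/(3 + I) = (P + 17/30)/(3 + I) = (17/30 + P)/(3 + I))
N(-2, R(6, u(1, 3))) + 44*(4*9) = (17/30 - 2)/(3 + (5 + 6)²) + 44*(4*9) = -43/30/(3 + 11²) + 44*36 = -43/30/(3 + 121) + 1584 = -43/30/124 + 1584 = (1/124)*(-43/30) + 1584 = -43/3720 + 1584 = 5892437/3720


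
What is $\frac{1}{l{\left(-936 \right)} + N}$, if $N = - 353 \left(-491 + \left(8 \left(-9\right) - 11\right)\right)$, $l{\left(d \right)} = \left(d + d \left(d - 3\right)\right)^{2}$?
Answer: $\frac{1}{770828011646} \approx 1.2973 \cdot 10^{-12}$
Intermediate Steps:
$l{\left(d \right)} = \left(d + d \left(-3 + d\right)\right)^{2}$
$N = 202622$ ($N = - 353 \left(-491 - 83\right) = \left(-353\right) \left(-574\right) = 202622$)
$\frac{1}{l{\left(-936 \right)} + N} = \frac{1}{\left(-936\right)^{2} \left(-2 - 936\right)^{2} + 202622} = \frac{1}{876096 \left(-938\right)^{2} + 202622} = \frac{1}{876096 \cdot 879844 + 202622} = \frac{1}{770827809024 + 202622} = \frac{1}{770828011646}$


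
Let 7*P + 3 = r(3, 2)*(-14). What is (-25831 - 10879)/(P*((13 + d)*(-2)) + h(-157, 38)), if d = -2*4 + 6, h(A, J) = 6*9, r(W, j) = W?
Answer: -128485/684 ≈ -187.84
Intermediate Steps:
h(A, J) = 54
d = -2 (d = -8 + 6 = -2)
P = -45/7 (P = -3/7 + (3*(-14))/7 = -3/7 + (⅐)*(-42) = -3/7 - 6 = -45/7 ≈ -6.4286)
(-25831 - 10879)/(P*((13 + d)*(-2)) + h(-157, 38)) = (-25831 - 10879)/(-45*(13 - 2)*(-2)/7 + 54) = -36710/(-495*(-2)/7 + 54) = -36710/(-45/7*(-22) + 54) = -36710/(990/7 + 54) = -36710/1368/7 = -36710*7/1368 = -128485/684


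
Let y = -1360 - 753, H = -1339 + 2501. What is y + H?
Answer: -951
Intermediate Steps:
H = 1162
y = -2113
y + H = -2113 + 1162 = -951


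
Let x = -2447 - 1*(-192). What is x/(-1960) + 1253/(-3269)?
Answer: 140449/183064 ≈ 0.76721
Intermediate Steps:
x = -2255 (x = -2447 + 192 = -2255)
x/(-1960) + 1253/(-3269) = -2255/(-1960) + 1253/(-3269) = -2255*(-1/1960) + 1253*(-1/3269) = 451/392 - 179/467 = 140449/183064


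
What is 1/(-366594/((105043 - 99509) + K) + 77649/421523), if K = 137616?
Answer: -30170508725/71706174156 ≈ -0.42075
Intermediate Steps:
1/(-366594/((105043 - 99509) + K) + 77649/421523) = 1/(-366594/((105043 - 99509) + 137616) + 77649/421523) = 1/(-366594/(5534 + 137616) + 77649*(1/421523)) = 1/(-366594/143150 + 77649/421523) = 1/(-366594*1/143150 + 77649/421523) = 1/(-183297/71575 + 77649/421523) = 1/(-71706174156/30170508725) = -30170508725/71706174156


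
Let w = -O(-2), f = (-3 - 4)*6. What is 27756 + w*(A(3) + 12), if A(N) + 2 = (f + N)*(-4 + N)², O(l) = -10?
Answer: 27466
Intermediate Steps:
f = -42 (f = -7*6 = -42)
A(N) = -2 + (-4 + N)²*(-42 + N) (A(N) = -2 + (-42 + N)*(-4 + N)² = -2 + (-4 + N)²*(-42 + N))
w = 10 (w = -1*(-10) = 10)
27756 + w*(A(3) + 12) = 27756 + 10*((-674 + 3³ - 50*3² + 352*3) + 12) = 27756 + 10*((-674 + 27 - 50*9 + 1056) + 12) = 27756 + 10*((-674 + 27 - 450 + 1056) + 12) = 27756 + 10*(-41 + 12) = 27756 + 10*(-29) = 27756 - 290 = 27466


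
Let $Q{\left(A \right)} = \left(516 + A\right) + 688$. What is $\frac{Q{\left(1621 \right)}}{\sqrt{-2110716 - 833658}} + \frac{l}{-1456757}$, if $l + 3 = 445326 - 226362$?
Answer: $- \frac{218961}{1456757} - \frac{2825 i \sqrt{2944374}}{2944374} \approx -0.15031 - 1.6463 i$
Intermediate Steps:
$Q{\left(A \right)} = 1204 + A$
$l = 218961$ ($l = -3 + \left(445326 - 226362\right) = -3 + 218964 = 218961$)
$\frac{Q{\left(1621 \right)}}{\sqrt{-2110716 - 833658}} + \frac{l}{-1456757} = \frac{1204 + 1621}{\sqrt{-2110716 - 833658}} + \frac{218961}{-1456757} = \frac{2825}{\sqrt{-2944374}} + 218961 \left(- \frac{1}{1456757}\right) = \frac{2825}{i \sqrt{2944374}} - \frac{218961}{1456757} = 2825 \left(- \frac{i \sqrt{2944374}}{2944374}\right) - \frac{218961}{1456757} = - \frac{2825 i \sqrt{2944374}}{2944374} - \frac{218961}{1456757} = - \frac{218961}{1456757} - \frac{2825 i \sqrt{2944374}}{2944374}$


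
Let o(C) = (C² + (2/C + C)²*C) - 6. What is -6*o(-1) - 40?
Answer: 44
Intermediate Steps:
o(C) = -6 + C² + C*(C + 2/C)² (o(C) = (C² + (C + 2/C)²*C) - 6 = (C² + C*(C + 2/C)²) - 6 = -6 + C² + C*(C + 2/C)²)
-6*o(-1) - 40 = -6*(-6 + (-1)² + (2 + (-1)²)²/(-1)) - 40 = -6*(-6 + 1 - (2 + 1)²) - 40 = -6*(-6 + 1 - 1*3²) - 40 = -6*(-6 + 1 - 1*9) - 40 = -6*(-6 + 1 - 9) - 40 = -6*(-14) - 40 = 84 - 40 = 44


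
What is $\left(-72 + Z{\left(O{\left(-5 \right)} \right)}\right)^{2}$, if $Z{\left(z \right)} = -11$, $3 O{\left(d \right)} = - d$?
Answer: $6889$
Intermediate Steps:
$O{\left(d \right)} = - \frac{d}{3}$ ($O{\left(d \right)} = \frac{\left(-1\right) d}{3} = - \frac{d}{3}$)
$\left(-72 + Z{\left(O{\left(-5 \right)} \right)}\right)^{2} = \left(-72 - 11\right)^{2} = \left(-83\right)^{2} = 6889$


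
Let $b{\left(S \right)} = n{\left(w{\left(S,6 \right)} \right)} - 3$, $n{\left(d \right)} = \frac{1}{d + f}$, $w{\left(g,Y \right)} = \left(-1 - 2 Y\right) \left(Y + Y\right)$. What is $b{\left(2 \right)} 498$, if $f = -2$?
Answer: $- \frac{118275}{79} \approx -1497.2$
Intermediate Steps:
$w{\left(g,Y \right)} = 2 Y \left(-1 - 2 Y\right)$ ($w{\left(g,Y \right)} = \left(-1 - 2 Y\right) 2 Y = 2 Y \left(-1 - 2 Y\right)$)
$n{\left(d \right)} = \frac{1}{-2 + d}$ ($n{\left(d \right)} = \frac{1}{d - 2} = \frac{1}{-2 + d}$)
$b{\left(S \right)} = - \frac{475}{158}$ ($b{\left(S \right)} = \frac{1}{-2 - 12 \left(1 + 2 \cdot 6\right)} - 3 = \frac{1}{-2 - 12 \left(1 + 12\right)} - 3 = \frac{1}{-2 - 12 \cdot 13} - 3 = \frac{1}{-2 - 156} - 3 = \frac{1}{-158} - 3 = - \frac{1}{158} - 3 = - \frac{475}{158}$)
$b{\left(2 \right)} 498 = \left(- \frac{475}{158}\right) 498 = - \frac{118275}{79}$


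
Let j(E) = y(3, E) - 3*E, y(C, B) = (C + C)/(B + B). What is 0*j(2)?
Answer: 0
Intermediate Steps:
y(C, B) = C/B (y(C, B) = (2*C)/((2*B)) = (2*C)*(1/(2*B)) = C/B)
j(E) = -3*E + 3/E (j(E) = 3/E - 3*E = -3*E + 3/E)
0*j(2) = 0*(-3*2 + 3/2) = 0*(-6 + 3*(1/2)) = 0*(-6 + 3/2) = 0*(-9/2) = 0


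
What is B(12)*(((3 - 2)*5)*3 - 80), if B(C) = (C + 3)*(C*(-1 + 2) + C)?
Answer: -23400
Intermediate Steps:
B(C) = 2*C*(3 + C) (B(C) = (3 + C)*(C*1 + C) = (3 + C)*(C + C) = (3 + C)*(2*C) = 2*C*(3 + C))
B(12)*(((3 - 2)*5)*3 - 80) = (2*12*(3 + 12))*(((3 - 2)*5)*3 - 80) = (2*12*15)*((1*5)*3 - 80) = 360*(5*3 - 80) = 360*(15 - 80) = 360*(-65) = -23400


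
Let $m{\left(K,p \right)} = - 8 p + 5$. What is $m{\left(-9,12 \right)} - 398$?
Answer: $-489$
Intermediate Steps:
$m{\left(K,p \right)} = 5 - 8 p$
$m{\left(-9,12 \right)} - 398 = \left(5 - 96\right) - 398 = -91 - 398 = -489$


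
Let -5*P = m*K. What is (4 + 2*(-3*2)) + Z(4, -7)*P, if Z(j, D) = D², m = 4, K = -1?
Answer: 156/5 ≈ 31.200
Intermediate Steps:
P = ⅘ (P = -4*(-1)/5 = -⅕*(-4) = ⅘ ≈ 0.80000)
(4 + 2*(-3*2)) + Z(4, -7)*P = (4 + 2*(-3*2)) + (-7)²*(⅘) = (4 + 2*(-6)) + 49*(⅘) = (4 - 12) + 196/5 = -8 + 196/5 = 156/5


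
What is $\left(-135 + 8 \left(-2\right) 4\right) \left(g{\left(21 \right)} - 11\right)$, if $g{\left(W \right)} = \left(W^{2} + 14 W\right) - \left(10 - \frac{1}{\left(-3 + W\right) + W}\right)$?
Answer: $- \frac{5541553}{39} \approx -1.4209 \cdot 10^{5}$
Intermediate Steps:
$g{\left(W \right)} = -10 + W^{2} + \frac{1}{-3 + 2 W} + 14 W$ ($g{\left(W \right)} = \left(W^{2} + 14 W\right) - \left(10 - \frac{1}{-3 + 2 W}\right) = -10 + W^{2} + \frac{1}{-3 + 2 W} + 14 W$)
$\left(-135 + 8 \left(-2\right) 4\right) \left(g{\left(21 \right)} - 11\right) = \left(-135 + 8 \left(-2\right) 4\right) \left(\frac{31 - 1302 + 2 \cdot 21^{3} + 25 \cdot 21^{2}}{-3 + 2 \cdot 21} - 11\right) = \left(-135 - 64\right) \left(\frac{31 - 1302 + 2 \cdot 9261 + 25 \cdot 441}{-3 + 42} - 11\right) = \left(-135 - 64\right) \left(\frac{31 - 1302 + 18522 + 11025}{39} - 11\right) = - 199 \left(\frac{1}{39} \cdot 28276 - 11\right) = - 199 \left(\frac{28276}{39} - 11\right) = \left(-199\right) \frac{27847}{39} = - \frac{5541553}{39}$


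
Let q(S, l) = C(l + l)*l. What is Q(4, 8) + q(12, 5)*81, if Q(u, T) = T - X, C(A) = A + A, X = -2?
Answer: 8110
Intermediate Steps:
C(A) = 2*A
Q(u, T) = 2 + T (Q(u, T) = T - 1*(-2) = T + 2 = 2 + T)
q(S, l) = 4*l² (q(S, l) = (2*(l + l))*l = (2*(2*l))*l = (4*l)*l = 4*l²)
Q(4, 8) + q(12, 5)*81 = (2 + 8) + (4*5²)*81 = 10 + (4*25)*81 = 10 + 100*81 = 10 + 8100 = 8110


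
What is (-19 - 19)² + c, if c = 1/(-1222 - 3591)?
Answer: 6949971/4813 ≈ 1444.0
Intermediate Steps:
c = -1/4813 (c = 1/(-4813) = -1/4813 ≈ -0.00020777)
(-19 - 19)² + c = (-19 - 19)² - 1/4813 = (-38)² - 1/4813 = 1444 - 1/4813 = 6949971/4813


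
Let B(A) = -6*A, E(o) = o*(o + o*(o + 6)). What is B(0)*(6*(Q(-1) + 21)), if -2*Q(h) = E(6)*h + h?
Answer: 0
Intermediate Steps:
E(o) = o*(o + o*(6 + o))
Q(h) = -469*h/2 (Q(h) = -((6²*(7 + 6))*h + h)/2 = -((36*13)*h + h)/2 = -(468*h + h)/2 = -469*h/2)
B(0)*(6*(Q(-1) + 21)) = (-6*0)*(6*(-469/2*(-1) + 21)) = 0*(6*(469/2 + 21)) = 0*(6*(511/2)) = 0*1533 = 0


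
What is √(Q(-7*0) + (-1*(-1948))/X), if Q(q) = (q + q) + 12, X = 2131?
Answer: 8*√916330/2131 ≈ 3.5936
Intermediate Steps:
Q(q) = 12 + 2*q (Q(q) = 2*q + 12 = 12 + 2*q)
√(Q(-7*0) + (-1*(-1948))/X) = √((12 + 2*(-7*0)) - 1*(-1948)/2131) = √((12 + 2*0) + 1948*(1/2131)) = √((12 + 0) + 1948/2131) = √(12 + 1948/2131) = √(27520/2131) = 8*√916330/2131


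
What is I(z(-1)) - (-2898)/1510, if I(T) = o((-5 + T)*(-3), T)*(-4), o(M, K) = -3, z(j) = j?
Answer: 10509/755 ≈ 13.919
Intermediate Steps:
I(T) = 12 (I(T) = -3*(-4) = 12)
I(z(-1)) - (-2898)/1510 = 12 - (-2898)/1510 = 12 - 1*(-1449/755) = 12 + 1449/755 = 10509/755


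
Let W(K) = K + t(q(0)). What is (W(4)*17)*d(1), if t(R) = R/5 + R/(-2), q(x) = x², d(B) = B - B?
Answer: 0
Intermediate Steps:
d(B) = 0
t(R) = -3*R/10 (t(R) = R*(⅕) + R*(-½) = R/5 - R/2 = -3*R/10)
W(K) = K (W(K) = K - 3/10*0² = K - 3/10*0 = K + 0 = K)
(W(4)*17)*d(1) = (4*17)*0 = 68*0 = 0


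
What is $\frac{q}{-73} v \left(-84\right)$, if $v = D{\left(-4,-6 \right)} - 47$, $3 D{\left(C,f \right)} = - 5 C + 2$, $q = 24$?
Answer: $- \frac{79968}{73} \approx -1095.5$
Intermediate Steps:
$D{\left(C,f \right)} = \frac{2}{3} - \frac{5 C}{3}$ ($D{\left(C,f \right)} = \frac{- 5 C + 2}{3} = \frac{2 - 5 C}{3} = \frac{2}{3} - \frac{5 C}{3}$)
$v = - \frac{119}{3}$ ($v = \left(\frac{2}{3} - - \frac{20}{3}\right) - 47 = \left(\frac{2}{3} + \frac{20}{3}\right) - 47 = \frac{22}{3} - 47 = - \frac{119}{3} \approx -39.667$)
$\frac{q}{-73} v \left(-84\right) = \frac{24}{-73} \left(- \frac{119}{3}\right) \left(-84\right) = 24 \left(- \frac{1}{73}\right) \left(- \frac{119}{3}\right) \left(-84\right) = \left(- \frac{24}{73}\right) \left(- \frac{119}{3}\right) \left(-84\right) = \frac{952}{73} \left(-84\right) = - \frac{79968}{73}$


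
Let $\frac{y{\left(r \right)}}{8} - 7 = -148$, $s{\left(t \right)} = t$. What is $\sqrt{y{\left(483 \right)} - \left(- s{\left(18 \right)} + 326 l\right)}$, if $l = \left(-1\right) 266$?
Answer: $\sqrt{85606} \approx 292.58$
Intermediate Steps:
$l = -266$
$y{\left(r \right)} = -1128$ ($y{\left(r \right)} = 56 + 8 \left(-148\right) = 56 - 1184 = -1128$)
$\sqrt{y{\left(483 \right)} - \left(- s{\left(18 \right)} + 326 l\right)} = \sqrt{-1128 + \left(\left(-326\right) \left(-266\right) + 18\right)} = \sqrt{-1128 + \left(86716 + 18\right)} = \sqrt{-1128 + 86734} = \sqrt{85606}$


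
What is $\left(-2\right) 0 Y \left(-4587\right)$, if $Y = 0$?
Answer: $0$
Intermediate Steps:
$\left(-2\right) 0 Y \left(-4587\right) = \left(-2\right) 0 \cdot 0 \left(-4587\right) = 0 \cdot 0 \left(-4587\right) = 0 \left(-4587\right) = 0$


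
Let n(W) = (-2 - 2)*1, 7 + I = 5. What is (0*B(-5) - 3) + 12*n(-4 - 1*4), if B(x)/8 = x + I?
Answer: -51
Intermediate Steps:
I = -2 (I = -7 + 5 = -2)
B(x) = -16 + 8*x (B(x) = 8*(x - 2) = 8*(-2 + x) = -16 + 8*x)
n(W) = -4 (n(W) = -4*1 = -4)
(0*B(-5) - 3) + 12*n(-4 - 1*4) = (0*(-16 + 8*(-5)) - 3) + 12*(-4) = (0*(-16 - 40) - 3) - 48 = (0*(-56) - 3) - 48 = (0 - 3) - 48 = -3 - 48 = -51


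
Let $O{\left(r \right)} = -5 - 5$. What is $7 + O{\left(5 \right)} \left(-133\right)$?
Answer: $1337$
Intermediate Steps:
$O{\left(r \right)} = -10$
$7 + O{\left(5 \right)} \left(-133\right) = 7 - -1330 = 7 + 1330 = 1337$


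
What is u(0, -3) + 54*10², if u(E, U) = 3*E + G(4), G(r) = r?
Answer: 5404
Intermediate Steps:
u(E, U) = 4 + 3*E (u(E, U) = 3*E + 4 = 4 + 3*E)
u(0, -3) + 54*10² = (4 + 3*0) + 54*10² = (4 + 0) + 54*100 = 4 + 5400 = 5404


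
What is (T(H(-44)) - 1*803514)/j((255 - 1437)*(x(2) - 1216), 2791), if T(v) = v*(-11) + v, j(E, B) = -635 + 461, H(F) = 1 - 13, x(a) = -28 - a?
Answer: 133899/29 ≈ 4617.2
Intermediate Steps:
H(F) = -12
j(E, B) = -174
T(v) = -10*v (T(v) = -11*v + v = -10*v)
(T(H(-44)) - 1*803514)/j((255 - 1437)*(x(2) - 1216), 2791) = (-10*(-12) - 1*803514)/(-174) = (120 - 803514)*(-1/174) = -803394*(-1/174) = 133899/29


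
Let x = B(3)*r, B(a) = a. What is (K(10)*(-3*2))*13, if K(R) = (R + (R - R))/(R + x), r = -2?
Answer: -195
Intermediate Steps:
x = -6 (x = 3*(-2) = -6)
K(R) = R/(-6 + R) (K(R) = (R + (R - R))/(R - 6) = (R + 0)/(-6 + R) = R/(-6 + R))
(K(10)*(-3*2))*13 = ((10/(-6 + 10))*(-3*2))*13 = ((10/4)*(-6))*13 = ((10*(¼))*(-6))*13 = ((5/2)*(-6))*13 = -15*13 = -195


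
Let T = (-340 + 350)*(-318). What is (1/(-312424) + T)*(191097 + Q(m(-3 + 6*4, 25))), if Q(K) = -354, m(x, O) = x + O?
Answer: -27072108238929/44632 ≈ -6.0656e+8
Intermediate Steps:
m(x, O) = O + x
T = -3180 (T = 10*(-318) = -3180)
(1/(-312424) + T)*(191097 + Q(m(-3 + 6*4, 25))) = (1/(-312424) - 3180)*(191097 - 354) = (-1/312424 - 3180)*190743 = -993508321/312424*190743 = -27072108238929/44632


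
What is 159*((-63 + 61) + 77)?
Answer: 11925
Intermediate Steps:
159*((-63 + 61) + 77) = 159*(-2 + 77) = 159*75 = 11925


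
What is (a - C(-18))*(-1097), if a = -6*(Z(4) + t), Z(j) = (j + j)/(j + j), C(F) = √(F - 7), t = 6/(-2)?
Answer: -13164 + 5485*I ≈ -13164.0 + 5485.0*I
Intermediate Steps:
t = -3 (t = 6*(-½) = -3)
C(F) = √(-7 + F)
Z(j) = 1 (Z(j) = (2*j)/((2*j)) = (2*j)*(1/(2*j)) = 1)
a = 12 (a = -6*(1 - 3) = -6*(-2) = 12)
(a - C(-18))*(-1097) = (12 - √(-7 - 18))*(-1097) = (12 - √(-25))*(-1097) = (12 - 5*I)*(-1097) = -13164 + 5485*I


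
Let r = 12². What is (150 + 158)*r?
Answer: 44352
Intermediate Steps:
r = 144
(150 + 158)*r = (150 + 158)*144 = 308*144 = 44352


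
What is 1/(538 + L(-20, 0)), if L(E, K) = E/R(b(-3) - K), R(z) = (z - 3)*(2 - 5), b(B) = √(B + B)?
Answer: 7245/3888166 + 3*I*√6/1944083 ≈ 0.0018633 + 3.7799e-6*I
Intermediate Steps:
b(B) = √2*√B (b(B) = √(2*B) = √2*√B)
R(z) = 9 - 3*z (R(z) = (-3 + z)*(-3) = 9 - 3*z)
L(E, K) = E/(9 + 3*K - 3*I*√6) (L(E, K) = E/(9 - 3*(√2*√(-3) - K)) = E/(9 - 3*(√2*(I*√3) - K)) = E/(9 - 3*(I*√6 - K)) = E/(9 - 3*(-K + I*√6)) = E/(9 + (3*K - 3*I*√6)) = E/(9 + 3*K - 3*I*√6))
1/(538 + L(-20, 0)) = 1/(538 + (⅓)*(-20)/(3 + 0 - I*√6)) = 1/(538 + (⅓)*(-20)/(3 - I*√6)) = 1/(538 - 20/(3*(3 - I*√6)))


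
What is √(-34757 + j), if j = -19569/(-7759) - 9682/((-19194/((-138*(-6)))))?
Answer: I*√21154362566320869242/24821041 ≈ 185.3*I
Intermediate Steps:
j = 10429525275/24821041 (j = -19569*(-1/7759) - 9682/((-19194/828)) = 19569/7759 - 9682/((-19194*1/828)) = 19569/7759 - 9682/(-3199/138) = 19569/7759 - 9682*(-138/3199) = 19569/7759 + 1336116/3199 = 10429525275/24821041 ≈ 420.19)
√(-34757 + j) = √(-34757 + 10429525275/24821041) = √(-852275396762/24821041) = I*√21154362566320869242/24821041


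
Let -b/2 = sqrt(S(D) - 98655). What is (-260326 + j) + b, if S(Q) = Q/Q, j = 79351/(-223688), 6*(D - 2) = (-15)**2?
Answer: -58231881639/223688 - 2*I*sqrt(98654) ≈ -2.6033e+5 - 628.18*I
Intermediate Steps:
D = 79/2 (D = 2 + (1/6)*(-15)**2 = 2 + (1/6)*225 = 2 + 75/2 = 79/2 ≈ 39.500)
j = -79351/223688 (j = 79351*(-1/223688) = -79351/223688 ≈ -0.35474)
S(Q) = 1
b = -2*I*sqrt(98654) (b = -2*sqrt(1 - 98655) = -2*I*sqrt(98654) ≈ -628.18*I)
(-260326 + j) + b = (-260326 - 79351/223688) - 2*I*sqrt(98654) = -58231881639/223688 - 2*I*sqrt(98654)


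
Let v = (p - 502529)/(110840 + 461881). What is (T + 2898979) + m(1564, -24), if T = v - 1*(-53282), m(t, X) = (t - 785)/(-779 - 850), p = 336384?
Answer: 918116037660995/310987503 ≈ 2.9523e+6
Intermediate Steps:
m(t, X) = 785/1629 - t/1629 (m(t, X) = (-785 + t)/(-1629) = (-785 + t)*(-1/1629) = 785/1629 - t/1629)
v = -166145/572721 (v = (336384 - 502529)/(110840 + 461881) = -166145/572721 ≈ -0.29010)
T = 30515554177/572721 (T = -166145/572721 - 1*(-53282) = -166145/572721 + 53282 = 30515554177/572721 ≈ 53282.)
(T + 2898979) + m(1564, -24) = (30515554177/572721 + 2898979) + (785/1629 - 1/1629*1564) = 1690821706036/572721 + (785/1629 - 1564/1629) = 1690821706036/572721 - 779/1629 = 918116037660995/310987503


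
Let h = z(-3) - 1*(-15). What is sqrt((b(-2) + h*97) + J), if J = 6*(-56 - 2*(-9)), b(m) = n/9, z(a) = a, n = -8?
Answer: 4*sqrt(526)/3 ≈ 30.580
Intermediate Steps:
b(m) = -8/9
J = -228 (J = 6*(-56 + 18) = 6*(-38) = -228)
h = 12 (h = -3 - 1*(-15) = -3 + 15 = 12)
sqrt((b(-2) + h*97) + J) = sqrt((-8/9 + 12*97) - 228) = sqrt((-8/9 + 1164) - 228) = sqrt(10468/9 - 228) = sqrt(8416/9) = 4*sqrt(526)/3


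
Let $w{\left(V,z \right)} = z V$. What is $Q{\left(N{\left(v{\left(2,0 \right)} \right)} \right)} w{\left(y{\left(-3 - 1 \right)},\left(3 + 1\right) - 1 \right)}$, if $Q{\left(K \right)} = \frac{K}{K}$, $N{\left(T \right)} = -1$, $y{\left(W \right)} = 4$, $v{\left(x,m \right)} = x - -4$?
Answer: $12$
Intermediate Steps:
$v{\left(x,m \right)} = 4 + x$ ($v{\left(x,m \right)} = x + 4 = 4 + x$)
$w{\left(V,z \right)} = V z$
$Q{\left(K \right)} = 1$
$Q{\left(N{\left(v{\left(2,0 \right)} \right)} \right)} w{\left(y{\left(-3 - 1 \right)},\left(3 + 1\right) - 1 \right)} = 1 \cdot 4 \left(\left(3 + 1\right) - 1\right) = 1 \cdot 4 \left(4 - 1\right) = 1 \cdot 4 \cdot 3 = 1 \cdot 12 = 12$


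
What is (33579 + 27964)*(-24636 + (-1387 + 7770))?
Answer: -1123344379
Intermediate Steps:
(33579 + 27964)*(-24636 + (-1387 + 7770)) = 61543*(-24636 + 6383) = 61543*(-18253) = -1123344379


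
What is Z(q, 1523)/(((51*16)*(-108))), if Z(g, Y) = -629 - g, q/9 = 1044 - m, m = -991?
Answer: 296/1377 ≈ 0.21496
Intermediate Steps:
q = 18315 (q = 9*(1044 - 1*(-991)) = 9*(1044 + 991) = 9*2035 = 18315)
Z(q, 1523)/(((51*16)*(-108))) = (-629 - 1*18315)/(((51*16)*(-108))) = (-629 - 18315)/((816*(-108))) = -18944/(-88128) = -18944*(-1/88128) = 296/1377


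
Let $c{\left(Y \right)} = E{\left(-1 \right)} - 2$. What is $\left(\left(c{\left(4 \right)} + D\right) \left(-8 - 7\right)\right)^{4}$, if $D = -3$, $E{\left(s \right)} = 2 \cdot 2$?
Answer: $50625$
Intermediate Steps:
$E{\left(s \right)} = 4$
$c{\left(Y \right)} = 2$ ($c{\left(Y \right)} = 4 - 2 = 2$)
$\left(\left(c{\left(4 \right)} + D\right) \left(-8 - 7\right)\right)^{4} = \left(\left(2 - 3\right) \left(-8 - 7\right)\right)^{4} = \left(\left(-1\right) \left(-15\right)\right)^{4} = 15^{4} = 50625$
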